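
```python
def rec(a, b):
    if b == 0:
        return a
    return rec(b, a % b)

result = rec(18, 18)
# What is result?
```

rec(18, 18) -> rec(18, 0) -> 18

Answer: 18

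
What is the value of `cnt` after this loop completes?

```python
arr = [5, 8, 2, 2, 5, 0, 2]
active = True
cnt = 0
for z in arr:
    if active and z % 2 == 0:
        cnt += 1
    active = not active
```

Count even values at even positions
`cnt` takes the values: 0 → 1 → 2

Answer: 2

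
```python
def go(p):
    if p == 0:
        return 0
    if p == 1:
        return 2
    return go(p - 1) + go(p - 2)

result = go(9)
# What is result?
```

Build up from base cases: go(0)=0, go(1)=2, go(2)=2, go(3)=4, go(4)=6, go(5)=10, go(6)=16, ..., go(9)=68

Answer: 68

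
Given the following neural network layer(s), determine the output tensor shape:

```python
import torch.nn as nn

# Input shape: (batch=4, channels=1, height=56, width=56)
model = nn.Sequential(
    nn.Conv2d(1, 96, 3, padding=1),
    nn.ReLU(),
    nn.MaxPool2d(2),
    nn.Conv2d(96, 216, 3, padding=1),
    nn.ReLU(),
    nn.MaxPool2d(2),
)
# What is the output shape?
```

Input: (4, 1, 56, 56) -> after first Conv2d: (4, 96, 56, 56) -> after first MaxPool2d: (4, 96, 28, 28) -> after second Conv2d: (4, 216, 28, 28) -> Output: (4, 216, 14, 14)

Answer: (4, 216, 14, 14)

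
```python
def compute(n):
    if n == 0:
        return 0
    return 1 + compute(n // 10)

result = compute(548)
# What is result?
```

Count of digits of 548: 3

Answer: 3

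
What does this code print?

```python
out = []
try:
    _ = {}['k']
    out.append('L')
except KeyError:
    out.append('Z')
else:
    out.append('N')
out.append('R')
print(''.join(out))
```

Execution trace: 'Z' (except KeyError) → 'R' (after the try/except). Output: ZR

Answer: ZR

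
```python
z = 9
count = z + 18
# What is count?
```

Trace:
`z = 9` → z = 9
`count = z + 18` → count = 27
So count = 27

Answer: 27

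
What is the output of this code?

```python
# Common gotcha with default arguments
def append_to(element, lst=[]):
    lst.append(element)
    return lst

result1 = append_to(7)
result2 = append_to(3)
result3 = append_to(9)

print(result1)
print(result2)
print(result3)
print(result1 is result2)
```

Key concept: mutable default argument gotcha.
Step by step:
`result1 = append_to(7)` → result1 = [7]
`result2 = append_to(3)` → result1 = [7, 3] (same object as result2); result2 = [7, 3] (same object as result1)
`result3 = append_to(9)` → result1 = [7, 3, 9] (same object as result2, result3); result2 = [7, 3, 9] (same object as result1, result3); result3 = [7, 3, 9] (same object as result1, result2)
`print(result1)` → prints [7, 3, 9]
`print(result2)` → prints [7, 3, 9]
`print(result3)` → prints [7, 3, 9]
`print(result1 is result2)` → prints True

Answer:
[7, 3, 9]
[7, 3, 9]
[7, 3, 9]
True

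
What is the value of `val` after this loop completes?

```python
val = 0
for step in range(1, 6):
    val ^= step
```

XOR of 1 to 5
`val` takes the values: 0 → 1 → 3 → 0 → 4 → 1

Answer: 1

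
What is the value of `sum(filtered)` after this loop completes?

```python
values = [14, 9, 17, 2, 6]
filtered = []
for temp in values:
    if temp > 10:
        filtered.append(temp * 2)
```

Sum of doubled values > 10
`filtered` takes the values: [] → [28] → [28, 34]
So `sum(filtered)` = 62

Answer: 62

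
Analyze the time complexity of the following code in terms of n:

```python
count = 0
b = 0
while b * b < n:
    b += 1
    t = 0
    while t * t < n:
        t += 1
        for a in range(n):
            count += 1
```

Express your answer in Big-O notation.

Each loop level contributes: √n × √n × n. Multiplying the contributions gives O(n^2).

Answer: O(n^2)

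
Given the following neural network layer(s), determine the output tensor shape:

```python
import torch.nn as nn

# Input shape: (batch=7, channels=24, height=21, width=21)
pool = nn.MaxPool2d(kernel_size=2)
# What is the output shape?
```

Input: (7, 24, 21, 21) -> Output: (7, 24, 10, 10)

Answer: (7, 24, 10, 10)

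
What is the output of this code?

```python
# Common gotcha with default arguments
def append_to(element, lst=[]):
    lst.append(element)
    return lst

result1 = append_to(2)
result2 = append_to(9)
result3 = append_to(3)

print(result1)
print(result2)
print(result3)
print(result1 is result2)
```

Key concept: mutable default argument gotcha.
Step by step:
`result1 = append_to(2)` → result1 = [2]
`result2 = append_to(9)` → result1 = [2, 9] (same object as result2); result2 = [2, 9] (same object as result1)
`result3 = append_to(3)` → result1 = [2, 9, 3] (same object as result2, result3); result2 = [2, 9, 3] (same object as result1, result3); result3 = [2, 9, 3] (same object as result1, result2)
`print(result1)` → prints [2, 9, 3]
`print(result2)` → prints [2, 9, 3]
`print(result3)` → prints [2, 9, 3]
`print(result1 is result2)` → prints True

Answer:
[2, 9, 3]
[2, 9, 3]
[2, 9, 3]
True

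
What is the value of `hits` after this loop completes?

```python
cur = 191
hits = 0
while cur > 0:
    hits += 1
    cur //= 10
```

Count digits by repeated division by 10
`hits` takes the values: 0 → 1 → 2 → 3

Answer: 3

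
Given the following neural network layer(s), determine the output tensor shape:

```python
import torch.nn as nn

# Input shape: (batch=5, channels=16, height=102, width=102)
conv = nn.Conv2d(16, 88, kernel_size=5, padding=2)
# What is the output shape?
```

Input: (5, 16, 102, 102) -> Output: (5, 88, 102, 102)

Answer: (5, 88, 102, 102)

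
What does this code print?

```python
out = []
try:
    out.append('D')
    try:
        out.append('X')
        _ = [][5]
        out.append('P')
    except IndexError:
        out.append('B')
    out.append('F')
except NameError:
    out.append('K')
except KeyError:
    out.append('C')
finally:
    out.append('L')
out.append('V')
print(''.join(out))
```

Execution trace: 'D' (try body) → 'X' (inner try body) → 'B' (inner except IndexError) → 'F' (try body, no exception) → 'L' (finally) → 'V' (after the try/except). Output: DXBFLV

Answer: DXBFLV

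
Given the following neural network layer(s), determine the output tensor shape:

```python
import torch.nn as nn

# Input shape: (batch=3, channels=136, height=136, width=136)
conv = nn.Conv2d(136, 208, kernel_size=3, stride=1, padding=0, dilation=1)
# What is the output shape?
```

Input: (3, 136, 136, 136) -> Output: (3, 208, 134, 134)

Answer: (3, 208, 134, 134)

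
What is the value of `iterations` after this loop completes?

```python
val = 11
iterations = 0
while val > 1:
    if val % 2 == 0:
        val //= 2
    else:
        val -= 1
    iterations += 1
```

Steps to reduce 11 to 1
`iterations` takes the values: 0 → 1 → 2 → 3 → 4 → 5

Answer: 5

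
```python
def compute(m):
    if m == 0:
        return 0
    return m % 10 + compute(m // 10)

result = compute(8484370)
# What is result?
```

Sum of digits of 8484370: 0 + 7 + 3 + 4 + 8 + 4 + 8 = 34

Answer: 34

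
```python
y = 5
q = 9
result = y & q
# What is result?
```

Trace:
`y = 5` → y = 5
`q = 9` → q = 9
`result = y & q` → result = 1
So result = 1

Answer: 1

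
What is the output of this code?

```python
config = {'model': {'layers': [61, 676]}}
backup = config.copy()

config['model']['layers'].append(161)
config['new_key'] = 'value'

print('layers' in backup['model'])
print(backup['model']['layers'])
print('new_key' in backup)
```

Key concept: shallow copy gotcha with nested dict.
Step by step:
`config = {'model': {'layers': [61, 676]}}` → config = {'model': {'layers': [61, 676]}}
`backup = config.copy()` → backup = {'model': {'layers': [61, 676]}}
`config['model']['layers'].append(161)` → config = {'model': {'layers': [61, 676, 161]}}; backup = {'model': {'layers': [61, 676, 161]}}
`config['new_key'] = 'value'` → config = {'model': {'layers': [61, 676, 161]}, 'new_key': 'value'}
`print('layers' in backup['model'])` → prints True
`print(backup['model']['layers'])` → prints [61, 676, 161]
`print('new_key' in backup)` → prints False

Answer:
True
[61, 676, 161]
False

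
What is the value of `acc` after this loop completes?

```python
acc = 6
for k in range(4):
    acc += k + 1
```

Start at 6, add 1 to 4 = 16
`acc` takes the values: 6 → 7 → 9 → 12 → 16

Answer: 16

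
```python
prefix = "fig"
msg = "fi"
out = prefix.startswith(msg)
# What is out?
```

Trace:
`prefix = "fig"` → prefix = 'fig'
`msg = "fi"` → msg = 'fi'
`out = prefix.startswith(msg)` → out = True
So out = True

Answer: True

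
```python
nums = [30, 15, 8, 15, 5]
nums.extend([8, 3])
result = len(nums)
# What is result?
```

Trace:
`nums = [30, 15, 8, 15, 5]` → nums = [30, 15, 8, 15, 5]
`nums.extend([8, 3])` → nums = [30, 15, 8, 15, 5, 8, 3]
`result = len(nums)` → result = 7
So result = 7

Answer: 7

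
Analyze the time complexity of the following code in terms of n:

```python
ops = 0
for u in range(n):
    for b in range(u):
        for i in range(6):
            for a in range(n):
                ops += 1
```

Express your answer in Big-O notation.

Each loop level contributes: n × n × 1 × n. Multiplying the contributions gives O(n^3).

Answer: O(n^3)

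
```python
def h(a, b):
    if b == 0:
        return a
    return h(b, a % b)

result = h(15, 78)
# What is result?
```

h(15, 78) -> h(78, 15) -> h(15, 3) -> h(3, 0) -> 3

Answer: 3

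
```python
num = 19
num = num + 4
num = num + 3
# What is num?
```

Trace:
`num = 19` → num = 19
`num = num + 4` → num = 23
`num = num + 3` → num = 26
So num = 26

Answer: 26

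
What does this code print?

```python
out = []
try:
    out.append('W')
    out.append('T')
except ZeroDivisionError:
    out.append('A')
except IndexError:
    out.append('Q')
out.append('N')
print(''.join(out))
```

Execution trace: 'W' (try body) → 'T' (try body, no exception) → 'N' (after the try/except). Output: WTN

Answer: WTN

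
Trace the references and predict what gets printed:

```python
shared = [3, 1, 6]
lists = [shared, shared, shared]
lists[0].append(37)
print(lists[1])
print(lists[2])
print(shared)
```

Key concept: list of same reference.
Step by step:
`shared = [3, 1, 6]` → shared = [3, 1, 6]
`lists = [shared, shared, shared]` → lists = [[3, 1, 6], [3, 1, 6], [3, 1, 6]]
`lists[0].append(37)` → shared = [3, 1, 6, 37]; lists = [[3, 1, 6, 37], [3, 1, 6, 37], [3, 1, 6, 37]]
`print(lists[1])` → prints [3, 1, 6, 37]
`print(lists[2])` → prints [3, 1, 6, 37]
`print(shared)` → prints [3, 1, 6, 37]

Answer:
[3, 1, 6, 37]
[3, 1, 6, 37]
[3, 1, 6, 37]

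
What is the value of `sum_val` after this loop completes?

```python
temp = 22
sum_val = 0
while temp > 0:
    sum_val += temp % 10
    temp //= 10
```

Sum digits of 22
`sum_val` takes the values: 0 → 2 → 4

Answer: 4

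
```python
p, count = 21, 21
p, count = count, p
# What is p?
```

Trace:
`p, count = 21, 21` → p = 21; count = 21
`p, count = count, p` → p = 21; count = 21
So p = 21

Answer: 21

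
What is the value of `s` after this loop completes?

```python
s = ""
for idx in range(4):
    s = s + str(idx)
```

Concatenate digits 0 to 3
`s` takes the values: "" → "0" → "01" → "012" → "0123"

Answer: "0123"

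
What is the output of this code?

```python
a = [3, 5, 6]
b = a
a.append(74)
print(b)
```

Key concept: basic list aliasing.
Step by step:
`a = [3, 5, 6]` → a = [3, 5, 6]
`b = a` → b = [3, 5, 6] (same object as a)
`a.append(74)` → a = [3, 5, 6, 74] (same object as b); b = [3, 5, 6, 74] (same object as a)
`print(b)` → prints [3, 5, 6, 74]

Answer: [3, 5, 6, 74]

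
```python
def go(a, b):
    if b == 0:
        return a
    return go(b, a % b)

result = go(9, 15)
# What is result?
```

go(9, 15) -> go(15, 9) -> go(9, 6) -> go(6, 3) -> go(3, 0) -> 3

Answer: 3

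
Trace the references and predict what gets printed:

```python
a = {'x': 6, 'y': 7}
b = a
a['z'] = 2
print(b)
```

Key concept: dict aliasing.
Step by step:
`a = {'x': 6, 'y': 7}` → a = {'x': 6, 'y': 7}
`b = a` → b = {'x': 6, 'y': 7} (same object as a)
`a['z'] = 2` → a = {'x': 6, 'y': 7, 'z': 2} (same object as b); b = {'x': 6, 'y': 7, 'z': 2} (same object as a)
`print(b)` → prints {'x': 6, 'y': 7, 'z': 2}

Answer: {'x': 6, 'y': 7, 'z': 2}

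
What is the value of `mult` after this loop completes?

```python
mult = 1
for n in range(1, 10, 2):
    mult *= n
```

Product of 1, 3, 5, ... up to 9
`mult` takes the values: 1 → 3 → 15 → 105 → 945

Answer: 945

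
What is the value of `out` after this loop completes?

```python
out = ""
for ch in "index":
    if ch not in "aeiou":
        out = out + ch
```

Remove vowels from 'index'
`out` takes the values: "" → "n" → "nd" → "ndx"

Answer: "ndx"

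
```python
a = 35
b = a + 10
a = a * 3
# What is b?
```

Trace:
`a = 35` → a = 35
`b = a + 10` → b = 45
`a = a * 3` → a = 105
So b = 45

Answer: 45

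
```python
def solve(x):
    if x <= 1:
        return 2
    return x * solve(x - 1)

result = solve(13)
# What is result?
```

solve(13) = 13 * 12 * 11 * 10 * 9 * 8 * 7 * 6 * 5 * 4 * 3 * 2 * 2 = 12454041600

Answer: 12454041600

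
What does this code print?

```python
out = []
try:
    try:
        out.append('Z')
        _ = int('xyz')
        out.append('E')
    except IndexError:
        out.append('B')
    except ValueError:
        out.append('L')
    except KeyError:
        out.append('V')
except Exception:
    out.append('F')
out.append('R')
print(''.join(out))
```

Execution trace: 'Z' (inner try body) → 'L' (inner except ValueError) → 'R' (after the try/except). Output: ZLR

Answer: ZLR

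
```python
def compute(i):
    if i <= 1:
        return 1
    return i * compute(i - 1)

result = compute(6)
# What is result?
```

compute(6) = 6 * 5 * 4 * 3 * 2 * 1 = 720

Answer: 720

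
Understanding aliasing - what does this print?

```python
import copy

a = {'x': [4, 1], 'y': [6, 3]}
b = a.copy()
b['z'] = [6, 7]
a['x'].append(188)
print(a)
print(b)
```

Key concept: shallow copy of dict with mutable values.
Step by step:
`a = {'x': [4, 1], 'y': [6, 3]}` → a = {'x': [4, 1], 'y': [6, 3]}
`b = a.copy()` → b = {'x': [4, 1], 'y': [6, 3]}
`b['z'] = [6, 7]` → b = {'x': [4, 1], 'y': [6, 3], 'z': [6, 7]}
`a['x'].append(188)` → a = {'x': [4, 1, 188], 'y': [6, 3]}; b = {'x': [4, 1, 188], 'y': [6, 3], 'z': [6, 7]}
`print(a)` → prints {'x': [4, 1, 188], 'y': [6, 3]}
`print(b)` → prints {'x': [4, 1, 188], 'y': [6, 3], 'z': [6, 7]}

Answer:
{'x': [4, 1, 188], 'y': [6, 3]}
{'x': [4, 1, 188], 'y': [6, 3], 'z': [6, 7]}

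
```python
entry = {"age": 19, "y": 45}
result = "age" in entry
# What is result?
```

Trace:
`entry = {"age": 19, "y": 45}` → entry = {'age': 19, 'y': 45}
`result = "age" in entry` → result = True
So result = True

Answer: True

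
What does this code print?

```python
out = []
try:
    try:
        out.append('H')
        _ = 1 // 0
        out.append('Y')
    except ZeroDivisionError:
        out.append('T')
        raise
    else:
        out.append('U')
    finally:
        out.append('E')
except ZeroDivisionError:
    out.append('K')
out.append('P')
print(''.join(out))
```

Execution trace: 'H' (try body) → 'T' (except ZeroDivisionError) → 'E' (finally) → 'K' (outer except ZeroDivisionError) → 'P' (after the try/except). Output: HTEKP

Answer: HTEKP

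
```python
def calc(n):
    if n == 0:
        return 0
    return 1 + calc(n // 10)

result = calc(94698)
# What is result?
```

Count of digits of 94698: 5

Answer: 5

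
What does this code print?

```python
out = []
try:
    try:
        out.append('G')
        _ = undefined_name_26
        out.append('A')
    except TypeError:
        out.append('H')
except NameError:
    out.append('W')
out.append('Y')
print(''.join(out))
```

Execution trace: 'G' (try body) → 'W' (outer except NameError) → 'Y' (after the try/except). Output: GWY

Answer: GWY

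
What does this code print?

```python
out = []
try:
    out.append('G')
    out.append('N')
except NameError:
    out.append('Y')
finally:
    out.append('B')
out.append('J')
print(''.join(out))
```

Execution trace: 'G' (try body) → 'N' (try body, no exception) → 'B' (finally) → 'J' (after the try/except). Output: GNBJ

Answer: GNBJ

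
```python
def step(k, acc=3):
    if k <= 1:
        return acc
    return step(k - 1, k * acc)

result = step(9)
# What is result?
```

Accumulator trace (n, acc): (9, 3) -> (8, 27) -> (7, 216) -> (6, 1512) -> (5, 9072) -> (4, 45360) -> (3, 181440) -> (2, 544320) -> (1, 1088640) -> return 1088640

Answer: 1088640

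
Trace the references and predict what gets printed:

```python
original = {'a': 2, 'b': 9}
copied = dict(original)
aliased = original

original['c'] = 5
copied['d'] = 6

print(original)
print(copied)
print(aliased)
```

Key concept: dict() creates copy, assignment creates alias.
Step by step:
`original = {'a': 2, 'b': 9}` → original = {'a': 2, 'b': 9}
`copied = dict(original)` → copied = {'a': 2, 'b': 9}
`aliased = original` → aliased = {'a': 2, 'b': 9} (same object as original)
`original['c'] = 5` → original = {'a': 2, 'b': 9, 'c': 5} (same object as aliased); aliased = {'a': 2, 'b': 9, 'c': 5} (same object as original)
`copied['d'] = 6` → copied = {'a': 2, 'b': 9, 'd': 6}
`print(original)` → prints {'a': 2, 'b': 9, 'c': 5}
`print(copied)` → prints {'a': 2, 'b': 9, 'd': 6}
`print(aliased)` → prints {'a': 2, 'b': 9, 'c': 5}

Answer:
{'a': 2, 'b': 9, 'c': 5}
{'a': 2, 'b': 9, 'd': 6}
{'a': 2, 'b': 9, 'c': 5}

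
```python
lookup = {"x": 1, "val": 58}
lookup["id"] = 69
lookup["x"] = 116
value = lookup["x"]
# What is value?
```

Trace:
`lookup = {"x": 1, "val": 58}` → lookup = {'x': 1, 'val': 58}
`lookup["id"] = 69` → lookup = {'x': 1, 'val': 58, 'id': 69}
`lookup["x"] = 116` → lookup = {'x': 116, 'val': 58, 'id': 69}
`value = lookup["x"]` → value = 116
So value = 116

Answer: 116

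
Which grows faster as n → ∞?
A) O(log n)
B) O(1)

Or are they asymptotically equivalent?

O(log n) vs O(1): Higher order terms dominate.

Answer: A) O(log n) grows faster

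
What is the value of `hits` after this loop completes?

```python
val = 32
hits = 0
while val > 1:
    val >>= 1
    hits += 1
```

Count right shifts until 1
`hits` takes the values: 0 → 1 → 2 → 3 → 4 → 5

Answer: 5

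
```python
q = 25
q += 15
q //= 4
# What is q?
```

Trace:
`q = 25` → q = 25
`q += 15` → q = 40
`q //= 4` → q = 10
So q = 10

Answer: 10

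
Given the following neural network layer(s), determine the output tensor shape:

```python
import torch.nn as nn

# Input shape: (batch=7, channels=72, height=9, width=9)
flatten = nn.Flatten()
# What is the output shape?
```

Input: (7, 72, 9, 9) -> Output: (7, 5832)

Answer: (7, 5832)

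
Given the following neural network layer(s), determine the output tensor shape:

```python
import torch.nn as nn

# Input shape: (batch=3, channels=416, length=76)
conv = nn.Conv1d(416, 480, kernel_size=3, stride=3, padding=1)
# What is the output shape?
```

Input: (3, 416, 76) -> Output: (3, 480, 26)

Answer: (3, 480, 26)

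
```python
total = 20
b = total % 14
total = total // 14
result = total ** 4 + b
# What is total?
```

Trace:
`total = 20` → total = 20
`b = total % 14` → b = 6
`total = total // 14` → total = 1
`result = total ** 4 + b` → result = 7
So total = 1

Answer: 1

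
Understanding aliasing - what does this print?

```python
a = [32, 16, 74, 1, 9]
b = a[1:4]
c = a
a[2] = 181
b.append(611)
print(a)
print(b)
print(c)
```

Key concept: slice vs alias.
Step by step:
`a = [32, 16, 74, 1, 9]` → a = [32, 16, 74, 1, 9]
`b = a[1:4]` → b = [16, 74, 1]
`c = a` → c = [32, 16, 74, 1, 9] (same object as a)
`a[2] = 181` → a = [32, 16, 181, 1, 9] (same object as c); c = [32, 16, 181, 1, 9] (same object as a)
`b.append(611)` → b = [16, 74, 1, 611]
`print(a)` → prints [32, 16, 181, 1, 9]
`print(b)` → prints [16, 74, 1, 611]
`print(c)` → prints [32, 16, 181, 1, 9]

Answer:
[32, 16, 181, 1, 9]
[16, 74, 1, 611]
[32, 16, 181, 1, 9]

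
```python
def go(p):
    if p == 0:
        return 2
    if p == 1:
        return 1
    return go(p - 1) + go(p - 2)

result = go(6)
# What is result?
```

Build up from base cases: go(0)=2, go(1)=1, go(2)=3, go(3)=4, go(4)=7, go(5)=11, go(6)=18

Answer: 18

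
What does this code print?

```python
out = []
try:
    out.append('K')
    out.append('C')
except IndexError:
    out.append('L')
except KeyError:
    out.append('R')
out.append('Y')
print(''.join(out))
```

Execution trace: 'K' (try body) → 'C' (try body, no exception) → 'Y' (after the try/except). Output: KCY

Answer: KCY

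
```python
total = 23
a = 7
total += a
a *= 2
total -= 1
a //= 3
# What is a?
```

Trace:
`total = 23` → total = 23
`a = 7` → a = 7
`total += a` → total = 30
`a *= 2` → a = 14
`total -= 1` → total = 29
`a //= 3` → a = 4
So a = 4

Answer: 4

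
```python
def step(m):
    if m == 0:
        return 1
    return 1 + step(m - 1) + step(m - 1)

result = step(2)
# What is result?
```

step(m) = 1 + 2·step(m-1), step(0)=1. Closed form: (1+1)·2^2 - 1 = 7.

Answer: 7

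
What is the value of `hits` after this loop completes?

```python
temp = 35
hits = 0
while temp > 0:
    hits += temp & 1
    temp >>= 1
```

Count set bits in 35 (binary: 0b100011)
`hits` takes the values: 0 → 1 → 2 → 3

Answer: 3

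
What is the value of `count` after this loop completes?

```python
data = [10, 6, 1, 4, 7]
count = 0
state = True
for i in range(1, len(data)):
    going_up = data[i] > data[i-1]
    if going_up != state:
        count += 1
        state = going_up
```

Count direction changes in [10, 6, 1, 4, 7]
`count` takes the values: 0 → 1 → 2

Answer: 2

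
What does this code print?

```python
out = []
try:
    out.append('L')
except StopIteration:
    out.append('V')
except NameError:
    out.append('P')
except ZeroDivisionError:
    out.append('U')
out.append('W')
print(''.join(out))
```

Execution trace: 'L' (try body, no exception) → 'W' (after the try/except). Output: LW

Answer: LW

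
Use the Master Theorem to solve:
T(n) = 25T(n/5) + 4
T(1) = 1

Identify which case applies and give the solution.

a=25, b=5, f(n)=4. log_5(25) = 2. Since c=0 < 2, Case 1 applies: T(n) = Θ(n^log_b(a)) = O(n^2).

Answer: O(n^2) - Case 1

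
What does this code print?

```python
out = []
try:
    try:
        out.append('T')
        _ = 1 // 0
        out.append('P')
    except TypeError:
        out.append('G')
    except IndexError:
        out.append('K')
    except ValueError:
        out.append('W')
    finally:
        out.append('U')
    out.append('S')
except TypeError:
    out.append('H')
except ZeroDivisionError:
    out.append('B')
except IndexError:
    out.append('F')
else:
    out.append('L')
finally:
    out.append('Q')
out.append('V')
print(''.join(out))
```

Execution trace: 'T' (inner try body) → 'U' (inner finally) → 'B' (except ZeroDivisionError) → 'Q' (finally) → 'V' (after the try/except). Output: TUBQV

Answer: TUBQV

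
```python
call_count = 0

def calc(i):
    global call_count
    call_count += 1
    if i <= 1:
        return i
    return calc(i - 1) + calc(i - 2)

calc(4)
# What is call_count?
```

Calls(i) = 1 + Calls(i-1) + Calls(i-2); Calls(0)=Calls(1)=1. For i=4 this gives 9.

Answer: 9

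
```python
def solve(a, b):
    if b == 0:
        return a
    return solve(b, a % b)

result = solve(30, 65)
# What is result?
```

solve(30, 65) -> solve(65, 30) -> solve(30, 5) -> solve(5, 0) -> 5

Answer: 5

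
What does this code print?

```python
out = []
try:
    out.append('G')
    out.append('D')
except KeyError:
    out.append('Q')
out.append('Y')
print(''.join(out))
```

Execution trace: 'G' (try body) → 'D' (try body, no exception) → 'Y' (after the try/except). Output: GDY

Answer: GDY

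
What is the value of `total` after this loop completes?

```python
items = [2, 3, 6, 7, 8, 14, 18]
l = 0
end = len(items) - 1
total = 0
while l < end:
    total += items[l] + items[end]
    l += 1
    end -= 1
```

Sum of pairs from ends
`total` takes the values: 0 → 20 → 37 → 51

Answer: 51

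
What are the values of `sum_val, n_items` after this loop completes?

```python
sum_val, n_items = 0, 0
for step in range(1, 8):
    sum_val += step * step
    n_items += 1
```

Sum of squares and count
`sum_val, n_items` takes the values: (0, 0) → (1, 0) → (1, 1) → (5, 1) → (5, 2) → (14, 2) → (14, 3) → (30, 3) → (30, 4) → (55, 4) → (55, 5) → (91, 5) → (91, 6) → (140, 6) → (140, 7)

Answer: 140, 7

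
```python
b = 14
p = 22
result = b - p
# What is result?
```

Trace:
`b = 14` → b = 14
`p = 22` → p = 22
`result = b - p` → result = -8
So result = -8

Answer: -8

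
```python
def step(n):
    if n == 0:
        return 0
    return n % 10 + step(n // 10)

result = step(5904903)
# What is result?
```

Sum of digits of 5904903: 3 + 0 + 9 + 4 + 0 + 9 + 5 = 30

Answer: 30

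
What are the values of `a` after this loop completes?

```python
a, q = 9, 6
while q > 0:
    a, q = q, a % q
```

GCD of 9 and 6
`a` takes the values: 9 → 6 → 3

Answer: 3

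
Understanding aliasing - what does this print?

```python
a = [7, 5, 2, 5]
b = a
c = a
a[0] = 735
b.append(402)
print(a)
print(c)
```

Key concept: multiple aliases.
Step by step:
`a = [7, 5, 2, 5]` → a = [7, 5, 2, 5]
`b = a` → b = [7, 5, 2, 5] (same object as a)
`c = a` → c = [7, 5, 2, 5] (same object as a, b)
`a[0] = 735` → a = [735, 5, 2, 5] (same object as b, c); b = [735, 5, 2, 5] (same object as a, c); c = [735, 5, 2, 5] (same object as a, b)
`b.append(402)` → a = [735, 5, 2, 5, 402] (same object as b, c); b = [735, 5, 2, 5, 402] (same object as a, c); c = [735, 5, 2, 5, 402] (same object as a, b)
`print(a)` → prints [735, 5, 2, 5, 402]
`print(c)` → prints [735, 5, 2, 5, 402]

Answer:
[735, 5, 2, 5, 402]
[735, 5, 2, 5, 402]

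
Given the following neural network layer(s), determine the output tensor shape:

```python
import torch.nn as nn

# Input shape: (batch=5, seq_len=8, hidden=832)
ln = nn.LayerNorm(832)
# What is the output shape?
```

Input: (5, 8, 832) -> Output: (5, 8, 832)

Answer: (5, 8, 832)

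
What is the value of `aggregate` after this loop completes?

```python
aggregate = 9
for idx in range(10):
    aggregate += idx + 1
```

Start at 9, add 1 to 10 = 64
`aggregate` takes the values: 9 → 10 → 12 → 15 → 19 → 24 → 30 → 37 → 45 → 54 → 64

Answer: 64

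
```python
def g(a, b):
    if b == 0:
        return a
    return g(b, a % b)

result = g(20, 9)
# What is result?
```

g(20, 9) -> g(9, 2) -> g(2, 1) -> g(1, 0) -> 1

Answer: 1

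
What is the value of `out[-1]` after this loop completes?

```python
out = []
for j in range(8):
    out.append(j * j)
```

Last element of squares 0 to 7
`out` takes the values: [] → [0] → [0, 1] → [0, 1, 4] → [0, 1, 4, 9] → [0, 1, 4, 9, 16] → [0, 1, 4, 9, 16, 25] → [0, 1, 4, 9, 16, 25, 36] → [0, 1, 4, 9, 16, 25, 36, 49]
So `out[-1]` = 49

Answer: 49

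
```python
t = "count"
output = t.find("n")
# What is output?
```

Trace:
`t = "count"` → t = 'count'
`output = t.find("n")` → output = 3
So output = 3

Answer: 3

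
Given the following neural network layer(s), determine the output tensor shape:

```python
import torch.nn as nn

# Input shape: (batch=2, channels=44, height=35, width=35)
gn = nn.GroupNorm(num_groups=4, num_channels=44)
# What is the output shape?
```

Input: (2, 44, 35, 35) -> Output: (2, 44, 35, 35)

Answer: (2, 44, 35, 35)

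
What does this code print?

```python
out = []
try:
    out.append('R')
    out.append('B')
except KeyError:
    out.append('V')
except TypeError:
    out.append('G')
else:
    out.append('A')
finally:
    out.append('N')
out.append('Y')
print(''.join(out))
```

Execution trace: 'R' (try body) → 'B' (try body, no exception) → 'A' (else) → 'N' (finally) → 'Y' (after the try/except). Output: RBANY

Answer: RBANY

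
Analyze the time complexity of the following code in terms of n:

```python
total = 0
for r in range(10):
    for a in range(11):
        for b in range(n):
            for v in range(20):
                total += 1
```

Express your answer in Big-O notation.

Each loop level contributes: 1 × 1 × n × 1. Multiplying the contributions gives O(n).

Answer: O(n)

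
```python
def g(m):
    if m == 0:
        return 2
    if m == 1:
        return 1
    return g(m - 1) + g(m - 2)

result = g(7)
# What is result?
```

Build up from base cases: g(0)=2, g(1)=1, g(2)=3, g(3)=4, g(4)=7, g(5)=11, g(6)=18, ..., g(7)=29

Answer: 29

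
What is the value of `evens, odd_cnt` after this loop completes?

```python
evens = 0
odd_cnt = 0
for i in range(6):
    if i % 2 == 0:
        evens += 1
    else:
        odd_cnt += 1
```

Count evens and odds in range(6)
`evens, odd_cnt` takes the values: (0, 0) → (1, 0) → (1, 1) → (2, 1) → (2, 2) → (3, 2) → (3, 3)

Answer: 3, 3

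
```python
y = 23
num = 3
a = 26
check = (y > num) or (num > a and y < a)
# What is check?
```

Trace:
`y = 23` → y = 23
`num = 3` → num = 3
`a = 26` → a = 26
`check = (y > num) or (num > a and y < a)` → check = True
So check = True

Answer: True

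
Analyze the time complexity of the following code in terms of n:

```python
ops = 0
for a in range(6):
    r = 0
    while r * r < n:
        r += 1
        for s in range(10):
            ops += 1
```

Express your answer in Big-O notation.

Each loop level contributes: 1 × √n × 1. Multiplying the contributions gives O(√n).

Answer: O(√n)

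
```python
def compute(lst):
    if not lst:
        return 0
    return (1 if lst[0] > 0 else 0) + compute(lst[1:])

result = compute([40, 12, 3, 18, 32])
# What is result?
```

Count of positive elements in [40, 12, 3, 18, 32] = 5

Answer: 5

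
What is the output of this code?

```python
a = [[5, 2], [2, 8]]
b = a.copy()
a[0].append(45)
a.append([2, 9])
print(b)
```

Key concept: shallow copy with nested lists.
Step by step:
`a = [[5, 2], [2, 8]]` → a = [[5, 2], [2, 8]]
`b = a.copy()` → b = [[5, 2], [2, 8]]
`a[0].append(45)` → a = [[5, 2, 45], [2, 8]]; b = [[5, 2, 45], [2, 8]]
`a.append([2, 9])` → a = [[5, 2, 45], [2, 8], [2, 9]]
`print(b)` → prints [[5, 2, 45], [2, 8]]

Answer: [[5, 2, 45], [2, 8]]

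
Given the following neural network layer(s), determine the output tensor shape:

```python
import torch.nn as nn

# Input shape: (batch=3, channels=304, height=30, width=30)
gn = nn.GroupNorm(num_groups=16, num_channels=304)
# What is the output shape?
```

Input: (3, 304, 30, 30) -> Output: (3, 304, 30, 30)

Answer: (3, 304, 30, 30)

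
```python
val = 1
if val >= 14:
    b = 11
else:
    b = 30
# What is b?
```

Trace:
`val = 1` → val = 1
`if val >= 14: ...` → val >= 14 is False, take else branch → b = 30
So b = 30

Answer: 30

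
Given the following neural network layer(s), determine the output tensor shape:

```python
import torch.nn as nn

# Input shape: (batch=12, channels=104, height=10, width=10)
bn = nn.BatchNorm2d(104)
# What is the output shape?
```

Input: (12, 104, 10, 10) -> Output: (12, 104, 10, 10)

Answer: (12, 104, 10, 10)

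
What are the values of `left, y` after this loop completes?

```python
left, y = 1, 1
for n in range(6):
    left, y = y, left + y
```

Fibonacci: after 6 iterations
`left, y` takes the values: (1, 1) → (1, 2) → (2, 3) → (3, 5) → (5, 8) → (8, 13) → (13, 21)

Answer: 13, 21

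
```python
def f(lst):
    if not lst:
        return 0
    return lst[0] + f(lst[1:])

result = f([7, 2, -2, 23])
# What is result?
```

7 + 2 + (-2) + 23 + 0 = 30

Answer: 30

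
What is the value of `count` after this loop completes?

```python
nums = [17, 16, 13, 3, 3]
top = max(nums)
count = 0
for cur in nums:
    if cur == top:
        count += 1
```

Count of max value 17 in [17, 16, 13, 3, 3]
`count` takes the values: 0 → 1

Answer: 1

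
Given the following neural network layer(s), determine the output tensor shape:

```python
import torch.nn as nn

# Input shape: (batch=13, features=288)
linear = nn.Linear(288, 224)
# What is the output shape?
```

Input: (13, 288) -> Output: (13, 224)

Answer: (13, 224)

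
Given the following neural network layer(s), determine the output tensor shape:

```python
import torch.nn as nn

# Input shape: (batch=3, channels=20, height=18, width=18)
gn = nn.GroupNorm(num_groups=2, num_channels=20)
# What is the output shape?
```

Input: (3, 20, 18, 18) -> Output: (3, 20, 18, 18)

Answer: (3, 20, 18, 18)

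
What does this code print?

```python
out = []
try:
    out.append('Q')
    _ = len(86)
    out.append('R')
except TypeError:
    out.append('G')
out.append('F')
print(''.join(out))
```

Execution trace: 'Q' (try body) → 'G' (except TypeError) → 'F' (after the try/except). Output: QGF

Answer: QGF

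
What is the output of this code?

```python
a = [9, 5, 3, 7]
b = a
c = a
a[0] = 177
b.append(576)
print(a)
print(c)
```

Key concept: multiple aliases.
Step by step:
`a = [9, 5, 3, 7]` → a = [9, 5, 3, 7]
`b = a` → b = [9, 5, 3, 7] (same object as a)
`c = a` → c = [9, 5, 3, 7] (same object as a, b)
`a[0] = 177` → a = [177, 5, 3, 7] (same object as b, c); b = [177, 5, 3, 7] (same object as a, c); c = [177, 5, 3, 7] (same object as a, b)
`b.append(576)` → a = [177, 5, 3, 7, 576] (same object as b, c); b = [177, 5, 3, 7, 576] (same object as a, c); c = [177, 5, 3, 7, 576] (same object as a, b)
`print(a)` → prints [177, 5, 3, 7, 576]
`print(c)` → prints [177, 5, 3, 7, 576]

Answer:
[177, 5, 3, 7, 576]
[177, 5, 3, 7, 576]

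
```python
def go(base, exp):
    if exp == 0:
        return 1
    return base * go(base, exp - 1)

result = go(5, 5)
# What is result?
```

go(5, 5) = 5 * 5 * 5 * 5 * 5 = 3125

Answer: 3125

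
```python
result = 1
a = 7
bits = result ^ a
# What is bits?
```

Trace:
`result = 1` → result = 1
`a = 7` → a = 7
`bits = result ^ a` → bits = 6
So bits = 6

Answer: 6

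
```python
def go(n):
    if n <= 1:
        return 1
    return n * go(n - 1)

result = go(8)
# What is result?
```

go(8) = 8 * 7 * 6 * 5 * 4 * 3 * 2 * 1 = 40320

Answer: 40320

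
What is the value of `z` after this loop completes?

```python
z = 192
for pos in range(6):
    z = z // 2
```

Halve 6 times: 192 // 2^6 = 3
`z` takes the values: 192 → 96 → 48 → 24 → 12 → 6 → 3

Answer: 3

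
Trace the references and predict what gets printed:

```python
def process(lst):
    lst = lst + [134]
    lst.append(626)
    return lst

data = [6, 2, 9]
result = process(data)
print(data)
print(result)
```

Key concept: rebinding parameter vs mutation.
Step by step:
`data = [6, 2, 9]` → data = [6, 2, 9]
`result = process(data)` → result = [6, 2, 9, 134, 626]
`print(data)` → prints [6, 2, 9]
`print(result)` → prints [6, 2, 9, 134, 626]

Answer:
[6, 2, 9]
[6, 2, 9, 134, 626]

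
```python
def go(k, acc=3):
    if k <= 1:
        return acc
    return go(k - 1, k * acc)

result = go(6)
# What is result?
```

Accumulator trace (n, acc): (6, 3) -> (5, 18) -> (4, 90) -> (3, 360) -> (2, 1080) -> (1, 2160) -> return 2160

Answer: 2160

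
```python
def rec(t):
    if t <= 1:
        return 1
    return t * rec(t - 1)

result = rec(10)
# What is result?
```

rec(10) = 10 * 9 * 8 * 7 * 6 * 5 * 4 * 3 * 2 * 1 = 3628800

Answer: 3628800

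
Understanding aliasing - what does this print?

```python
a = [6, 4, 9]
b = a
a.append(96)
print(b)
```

Key concept: basic list aliasing.
Step by step:
`a = [6, 4, 9]` → a = [6, 4, 9]
`b = a` → b = [6, 4, 9] (same object as a)
`a.append(96)` → a = [6, 4, 9, 96] (same object as b); b = [6, 4, 9, 96] (same object as a)
`print(b)` → prints [6, 4, 9, 96]

Answer: [6, 4, 9, 96]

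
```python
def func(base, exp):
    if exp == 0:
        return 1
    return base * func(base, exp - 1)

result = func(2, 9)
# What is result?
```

func(2, 9) = 2 * 2 * 2 * 2 * 2 * 2 * 2 * 2 * 2 = 512

Answer: 512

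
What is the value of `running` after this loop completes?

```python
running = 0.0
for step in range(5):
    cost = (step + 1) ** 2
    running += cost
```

Sum of squared losses 1² + 2² + ... + 5²
`running` takes the values: 0.0 → 1.0 → 5.0 → 14.0 → 30.0 → 55.0

Answer: 55.0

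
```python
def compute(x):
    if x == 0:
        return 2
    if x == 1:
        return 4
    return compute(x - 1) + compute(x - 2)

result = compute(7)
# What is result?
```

Build up from base cases: compute(0)=2, compute(1)=4, compute(2)=6, compute(3)=10, compute(4)=16, compute(5)=26, compute(6)=42, ..., compute(7)=68

Answer: 68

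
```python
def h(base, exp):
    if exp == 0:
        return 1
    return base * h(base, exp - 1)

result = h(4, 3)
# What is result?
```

h(4, 3) = 4 * 4 * 4 = 64

Answer: 64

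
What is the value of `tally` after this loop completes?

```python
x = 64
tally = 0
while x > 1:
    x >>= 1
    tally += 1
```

Count right shifts until 1
`tally` takes the values: 0 → 1 → 2 → 3 → 4 → 5 → 6

Answer: 6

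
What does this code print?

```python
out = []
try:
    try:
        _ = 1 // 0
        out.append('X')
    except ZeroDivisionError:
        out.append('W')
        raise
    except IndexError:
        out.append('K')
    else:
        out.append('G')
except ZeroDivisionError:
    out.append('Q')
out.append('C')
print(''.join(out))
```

Execution trace: 'W' (inner except ZeroDivisionError) → 'Q' (outer except ZeroDivisionError) → 'C' (after the try/except). Output: WQC

Answer: WQC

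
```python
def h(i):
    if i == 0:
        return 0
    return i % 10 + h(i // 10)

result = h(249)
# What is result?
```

Sum of digits of 249: 9 + 4 + 2 = 15

Answer: 15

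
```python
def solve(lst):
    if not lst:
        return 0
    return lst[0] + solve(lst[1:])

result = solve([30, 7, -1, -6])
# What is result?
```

30 + 7 + (-1) + (-6) + 0 = 30

Answer: 30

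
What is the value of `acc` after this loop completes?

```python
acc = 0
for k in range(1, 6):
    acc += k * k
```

Sum of squares 1² to 5² = 55
`acc` takes the values: 0 → 1 → 5 → 14 → 30 → 55

Answer: 55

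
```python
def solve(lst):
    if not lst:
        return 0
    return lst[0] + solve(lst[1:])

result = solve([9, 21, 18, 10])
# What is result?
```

9 + 21 + 18 + 10 + 0 = 58

Answer: 58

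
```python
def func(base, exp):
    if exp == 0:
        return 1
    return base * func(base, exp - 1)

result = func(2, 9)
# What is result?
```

func(2, 9) = 2 * 2 * 2 * 2 * 2 * 2 * 2 * 2 * 2 = 512

Answer: 512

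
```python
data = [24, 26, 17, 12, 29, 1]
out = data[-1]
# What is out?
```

Trace:
`data = [24, 26, 17, 12, 29, 1]` → data = [24, 26, 17, 12, 29, 1]
`out = data[-1]` → out = 1
So out = 1

Answer: 1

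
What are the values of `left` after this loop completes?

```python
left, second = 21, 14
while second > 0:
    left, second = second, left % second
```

GCD of 21 and 14
`left` takes the values: 21 → 14 → 7

Answer: 7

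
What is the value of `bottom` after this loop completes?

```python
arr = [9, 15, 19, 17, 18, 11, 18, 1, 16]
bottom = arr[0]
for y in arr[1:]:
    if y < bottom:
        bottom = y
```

Minimum of [9, 15, 19, 17, 18, 11, 18, 1, 16]
`bottom` takes the values: 9 → 1

Answer: 1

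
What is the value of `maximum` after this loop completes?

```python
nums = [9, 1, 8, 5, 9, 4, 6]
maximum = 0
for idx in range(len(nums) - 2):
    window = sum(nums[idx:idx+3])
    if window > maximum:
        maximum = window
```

Max sum of 3-element window in [9, 1, 8, 5, 9, 4, 6]
`maximum` takes the values: 0 → 18 → 22

Answer: 22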